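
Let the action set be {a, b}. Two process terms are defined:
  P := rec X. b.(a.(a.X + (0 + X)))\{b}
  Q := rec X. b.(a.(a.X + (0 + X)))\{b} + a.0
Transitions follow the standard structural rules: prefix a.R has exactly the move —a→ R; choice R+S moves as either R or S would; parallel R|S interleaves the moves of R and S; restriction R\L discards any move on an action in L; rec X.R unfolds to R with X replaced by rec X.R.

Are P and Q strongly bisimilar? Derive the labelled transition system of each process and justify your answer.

LTS(P): 4 reachable states
  u0 = rec X. b.(a.(a.X + (0 + X)))\{b} :: -b-> u1
  u1 = (a.(a.(rec X. b.(a.(a.X + (0 + X)))\{b}) + (0 + (rec X. b.(a.(a.X + (0 + X)))\{b}))))\{b} :: -a-> u2
  u2 = (a.(rec X. b.(a.(a.X + (0 + X)))\{b}) + (0 + (rec X. b.(a.(a.X + (0 + X)))\{b})))\{b} :: -a-> u3
  u3 = (rec X. b.(a.(a.X + (0 + X)))\{b})\{b} :: stopped
LTS(Q): 6 reachable states
  v0 = rec X. b.(a.(a.X + (0 + X)))\{b} + a.0 :: -a-> v1, -b-> v2
  v1 = 0 :: stopped
  v2 = (a.(a.(rec X. b.(a.(a.X + (0 + X)))\{b} + a.0) + (0 + (rec X. b.(a.(a.X + (0 + X)))\{b} + a.0))))\{b} :: -a-> v3
  v3 = (a.(rec X. b.(a.(a.X + (0 + X)))\{b} + a.0) + (0 + (rec X. b.(a.(a.X + (0 + X)))\{b} + a.0)))\{b} :: -a-> v4, -a-> v5
  v4 = (rec X. b.(a.(a.X + (0 + X)))\{b} + a.0)\{b} :: -a-> v5
  v5 = 0\{b} :: stopped
Coarsest stable partition (strong bisimilarity classes):
  B0 = {u0}
  B1 = {u1}
  B2 = {u2, v4}
  B3 = {u3, v1, v5}
  B4 = {v0}
  B5 = {v2}
  B6 = {v3}
u0 ∈ B0, v0 ∈ B4 → different blocks

NO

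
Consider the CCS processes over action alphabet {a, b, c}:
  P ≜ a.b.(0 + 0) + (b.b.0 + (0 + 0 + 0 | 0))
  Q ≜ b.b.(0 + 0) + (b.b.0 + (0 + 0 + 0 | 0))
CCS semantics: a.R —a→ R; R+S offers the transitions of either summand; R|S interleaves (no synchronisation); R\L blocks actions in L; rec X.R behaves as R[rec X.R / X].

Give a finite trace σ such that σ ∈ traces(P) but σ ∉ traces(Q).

a

P's transition system — 5 states:
  u0 = a.b.(0 + 0) + (b.b.0 + (0 + 0 + 0 | 0)) → --a--▸ u1, --b--▸ u2
  u1 = b.(0 + 0) → --b--▸ u3
  u2 = b.0 → --b--▸ u4
  u3 = 0 + 0 → stopped
  u4 = 0 → stopped
Q's transition system — 5 states:
  v0 = b.b.(0 + 0) + (b.b.0 + (0 + 0 + 0 | 0)) → --b--▸ v1, --b--▸ v2
  v1 = b.(0 + 0) → --b--▸ v3
  v2 = b.0 → --b--▸ v4
  v3 = 0 + 0 → stopped
  v4 = 0 → stopped
Trace ⟨a⟩ through P, begin at {u0}:
  after a @ step 1: {u1}
  P completes σ.
Trace ⟨a⟩ through Q, begin at {v0}:
  after a @ step 1: no successor for Q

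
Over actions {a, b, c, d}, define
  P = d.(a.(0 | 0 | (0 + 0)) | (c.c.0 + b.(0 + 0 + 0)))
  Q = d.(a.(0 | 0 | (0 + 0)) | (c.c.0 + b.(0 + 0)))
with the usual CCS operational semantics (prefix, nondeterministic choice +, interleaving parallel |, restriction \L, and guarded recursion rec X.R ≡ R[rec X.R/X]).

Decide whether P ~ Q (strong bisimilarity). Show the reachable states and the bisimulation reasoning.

P ~ Q

P's transition system — 9 states:
  m0 = d.(a.(0 | 0 | (0 + 0)) | (c.c.0 + b.(0 + 0 + 0))) ⊢ -d-> m1
  m1 = a.(0 | 0 | (0 + 0)) | (c.c.0 + b.(0 + 0 + 0)) ⊢ -a-> m2, -b-> m3, -c-> m4
  m2 = 0 | 0 | (0 + 0) | (c.c.0 + b.(0 + 0 + 0)) ⊢ -b-> m5, -c-> m6
  m3 = a.(0 | 0 | (0 + 0)) | (0 + 0 + 0) ⊢ -a-> m5
  m4 = a.(0 | 0 | (0 + 0)) | c.0 ⊢ -a-> m6, -c-> m7
  m5 = 0 | 0 | (0 + 0) | (0 + 0 + 0) ⊢ (no moves)
  m6 = 0 | 0 | (0 + 0) | c.0 ⊢ -c-> m8
  m7 = a.(0 | 0 | (0 + 0)) | 0 ⊢ -a-> m8
  m8 = 0 | 0 | (0 + 0) | 0 ⊢ (no moves)
Q's transition system — 9 states:
  n0 = d.(a.(0 | 0 | (0 + 0)) | (c.c.0 + b.(0 + 0))) ⊢ -d-> n1
  n1 = a.(0 | 0 | (0 + 0)) | (c.c.0 + b.(0 + 0)) ⊢ -a-> n2, -b-> n3, -c-> n4
  n2 = 0 | 0 | (0 + 0) | (c.c.0 + b.(0 + 0)) ⊢ -b-> n5, -c-> n6
  n3 = a.(0 | 0 | (0 + 0)) | (0 + 0) ⊢ -a-> n5
  n4 = a.(0 | 0 | (0 + 0)) | c.0 ⊢ -a-> n6, -c-> n7
  n5 = 0 | 0 | (0 + 0) | (0 + 0) ⊢ (no moves)
  n6 = 0 | 0 | (0 + 0) | c.0 ⊢ -c-> n8
  n7 = a.(0 | 0 | (0 + 0)) | 0 ⊢ -a-> n8
  n8 = 0 | 0 | (0 + 0) | 0 ⊢ (no moves)
Coarsest stable partition (strong bisimilarity classes):
  B0 = {m0, n0}
  B1 = {m1, n1}
  B2 = {m4, n4}
  B3 = {m6, n6}
  B4 = {m5, m8, n5, n8}
  B5 = {m3, m7, n3, n7}
  B6 = {m2, n2}
m0 ∈ B0, n0 ∈ B0 → same block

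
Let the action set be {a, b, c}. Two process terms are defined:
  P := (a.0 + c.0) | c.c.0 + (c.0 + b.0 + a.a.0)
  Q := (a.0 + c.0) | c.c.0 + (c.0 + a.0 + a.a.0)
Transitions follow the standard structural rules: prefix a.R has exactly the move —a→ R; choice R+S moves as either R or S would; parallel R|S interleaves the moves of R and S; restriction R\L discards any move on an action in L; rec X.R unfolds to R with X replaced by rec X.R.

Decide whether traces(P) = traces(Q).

NO — witness ⟨b⟩

P's transition system — 8 states:
  s0 = (a.0 + c.0) | c.c.0 + (c.0 + b.0 + a.a.0) :: ··a··> s1, ··a··> s2, ··b··> s3, ··c··> s1, ··c··> s3, ··c··> s4
  s1 = 0 | c.c.0 :: ··c··> s5
  s2 = a.0 :: ··a··> s3
  s3 = 0 :: deadlocked
  s4 = (a.0 + c.0) | c.0 :: ··a··> s5, ··c··> s5, ··c··> s6
  s5 = 0 | c.0 :: ··c··> s7
  s6 = (a.0 + c.0) | 0 :: ··a··> s7, ··c··> s7
  s7 = 0 | 0 :: deadlocked
Q's transition system — 8 states:
  t0 = (a.0 + c.0) | c.c.0 + (c.0 + a.0 + a.a.0) :: ··a··> t1, ··a··> t2, ··a··> t3, ··c··> t1, ··c··> t2, ··c··> t4
  t1 = 0 :: deadlocked
  t2 = 0 | c.c.0 :: ··c··> t5
  t3 = a.0 :: ··a··> t1
  t4 = (a.0 + c.0) | c.0 :: ··a··> t5, ··c··> t5, ··c··> t6
  t5 = 0 | c.0 :: ··c··> t7
  t6 = (a.0 + c.0) | 0 :: ··a··> t7, ··c··> t7
  t7 = 0 | 0 :: deadlocked
Executing b from P (initial set {s0}):
  step 1 (b): {s3}
  ✓ P
Executing b from Q (initial set {t0}):
  step 1 (b): no successor for Q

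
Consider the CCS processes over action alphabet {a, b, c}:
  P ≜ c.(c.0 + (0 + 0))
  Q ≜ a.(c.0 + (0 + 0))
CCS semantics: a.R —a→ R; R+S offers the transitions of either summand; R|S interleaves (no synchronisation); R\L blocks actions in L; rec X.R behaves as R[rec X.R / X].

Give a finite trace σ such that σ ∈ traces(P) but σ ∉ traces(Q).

c

Reachable graph of P (3 states):
  s0 = c.(c.0 + (0 + 0)) has moves -c-> s1
  s1 = c.0 + (0 + 0) has moves -c-> s2
  s2 = 0 has moves stopped
Reachable graph of Q (3 states):
  t0 = a.(c.0 + (0 + 0)) has moves -a-> t1
  t1 = c.0 + (0 + 0) has moves -c-> t2
  t2 = 0 has moves stopped
Trace ⟨c⟩ through P, begin at {s0}:
  [1] c ⇒ {s1}
  P completes σ.
Trace ⟨c⟩ through Q, begin at {t0}:
  [1] c ⇒ ∅ (Q stuck)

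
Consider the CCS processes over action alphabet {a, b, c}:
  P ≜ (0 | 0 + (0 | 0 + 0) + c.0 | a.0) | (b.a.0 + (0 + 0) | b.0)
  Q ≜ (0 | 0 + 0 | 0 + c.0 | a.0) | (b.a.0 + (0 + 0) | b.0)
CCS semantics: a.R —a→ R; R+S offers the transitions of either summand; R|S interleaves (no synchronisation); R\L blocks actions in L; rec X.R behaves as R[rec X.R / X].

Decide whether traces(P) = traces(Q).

Reachable graph of P (16 states):
  m0 = (0 | 0 + (0 | 0 + 0) + c.0 | a.0) | (b.a.0 + (0 + 0) | b.0) :: ··a··> m1, ··b··> m2, ··b··> m3, ··c··> m4
  m1 = c.0 | 0 | (b.a.0 + (0 + 0) | b.0) :: ··b··> m5, ··b··> m6, ··c··> m7
  m2 = (0 | 0 + (0 | 0 + 0) + c.0 | a.0) | ((0 + 0) | 0) :: ··a··> m5, ··c··> m8
  m3 = (0 | 0 + (0 | 0 + 0) + c.0 | a.0) | a.0 :: ··a··> m6, ··a··> m9, ··c··> m10
  m4 = 0 | a.0 | (b.a.0 + (0 + 0) | b.0) :: ··a··> m7, ··b··> m10, ··b··> m8
  m5 = c.0 | 0 | ((0 + 0) | 0) :: ··c··> m11
  m6 = c.0 | 0 | a.0 :: ··a··> m12, ··c··> m13
  m7 = 0 | 0 | (b.a.0 + (0 + 0) | b.0) :: ··b··> m11, ··b··> m13
  m8 = 0 | a.0 | ((0 + 0) | 0) :: ··a··> m11
  m9 = (0 | 0 + (0 | 0 + 0) + c.0 | a.0) | 0 :: ··a··> m12, ··c··> m14
  m10 = 0 | a.0 | a.0 :: ··a··> m13, ··a··> m14
  m11 = 0 | 0 | ((0 + 0) | 0) :: stopped
  m12 = c.0 | 0 | 0 :: ··c··> m15
  m13 = 0 | 0 | a.0 :: ··a··> m15
  m14 = 0 | a.0 | 0 :: ··a··> m15
  m15 = 0 | 0 | 0 :: stopped
Reachable graph of Q (16 states):
  n0 = (0 | 0 + 0 | 0 + c.0 | a.0) | (b.a.0 + (0 + 0) | b.0) :: ··a··> n1, ··b··> n2, ··b··> n3, ··c··> n4
  n1 = c.0 | 0 | (b.a.0 + (0 + 0) | b.0) :: ··b··> n5, ··b··> n6, ··c··> n7
  n2 = (0 | 0 + 0 | 0 + c.0 | a.0) | ((0 + 0) | 0) :: ··a··> n5, ··c··> n8
  n3 = (0 | 0 + 0 | 0 + c.0 | a.0) | a.0 :: ··a··> n6, ··a··> n9, ··c··> n10
  n4 = 0 | a.0 | (b.a.0 + (0 + 0) | b.0) :: ··a··> n7, ··b··> n10, ··b··> n8
  n5 = c.0 | 0 | ((0 + 0) | 0) :: ··c··> n11
  n6 = c.0 | 0 | a.0 :: ··a··> n12, ··c··> n13
  n7 = 0 | 0 | (b.a.0 + (0 + 0) | b.0) :: ··b··> n11, ··b··> n13
  n8 = 0 | a.0 | ((0 + 0) | 0) :: ··a··> n11
  n9 = (0 | 0 + 0 | 0 + c.0 | a.0) | 0 :: ··a··> n12, ··c··> n14
  n10 = 0 | a.0 | a.0 :: ··a··> n13, ··a··> n14
  n11 = 0 | 0 | ((0 + 0) | 0) :: stopped
  n12 = c.0 | 0 | 0 :: ··c··> n15
  n13 = 0 | 0 | a.0 :: ··a··> n15
  n14 = 0 | a.0 | 0 :: ··a··> n15
  n15 = 0 | 0 | 0 :: stopped
Partition-refinement fixed point:
  B0 = {m0, n0}
  B1 = {m2, m6, m9, n2, n6, n9}
  B2 = {m12, m5, n12, n5}
  B3 = {m11, m15, n11, n15}
  B4 = {m13, m14, m8, n13, n14, n8}
  B5 = {m1, n1}
  B6 = {m7, n7}
  B7 = {m4, n4}
  B8 = {m10, n10}
  B9 = {m3, n3}
m0 ∈ B0, n0 ∈ B0 → same block
Bisimilar ⇒ trace-equivalent.

trace-equivalent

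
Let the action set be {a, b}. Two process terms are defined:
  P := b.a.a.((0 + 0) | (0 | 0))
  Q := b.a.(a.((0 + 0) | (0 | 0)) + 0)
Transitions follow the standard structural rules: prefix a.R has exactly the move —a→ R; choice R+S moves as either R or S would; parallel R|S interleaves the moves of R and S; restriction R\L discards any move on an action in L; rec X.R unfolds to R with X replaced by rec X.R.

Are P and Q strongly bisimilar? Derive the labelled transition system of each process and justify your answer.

LTS(P): 4 reachable states
  p0 = b.a.a.((0 + 0) | (0 | 0)) has moves --b--▸ p1
  p1 = a.a.((0 + 0) | (0 | 0)) has moves --a--▸ p2
  p2 = a.((0 + 0) | (0 | 0)) has moves --a--▸ p3
  p3 = (0 + 0) | (0 | 0) has moves deadlocked
LTS(Q): 4 reachable states
  q0 = b.a.(a.((0 + 0) | (0 | 0)) + 0) has moves --b--▸ q1
  q1 = a.(a.((0 + 0) | (0 | 0)) + 0) has moves --a--▸ q2
  q2 = a.((0 + 0) | (0 | 0)) + 0 has moves --a--▸ q3
  q3 = (0 + 0) | (0 | 0) has moves deadlocked
Bisimilarity quotient blocks:
  B0 = {p0, q0}
  B1 = {p1, q1}
  B2 = {p2, q2}
  B3 = {p3, q3}
p0 ∈ B0, q0 ∈ B0 → same block

P ~ Q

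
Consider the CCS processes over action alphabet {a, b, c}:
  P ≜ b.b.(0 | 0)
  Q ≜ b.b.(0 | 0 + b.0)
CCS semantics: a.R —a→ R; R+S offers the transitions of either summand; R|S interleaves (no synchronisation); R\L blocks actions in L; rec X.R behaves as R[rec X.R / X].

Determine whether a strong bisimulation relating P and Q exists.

not bisimilar

LTS(P): 3 reachable states
  p0 = b.b.(0 | 0) has moves —b→ p1
  p1 = b.(0 | 0) has moves —b→ p2
  p2 = 0 | 0 has moves ·
LTS(Q): 4 reachable states
  q0 = b.b.(0 | 0 + b.0) has moves —b→ q1
  q1 = b.(0 | 0 + b.0) has moves —b→ q2
  q2 = 0 | 0 + b.0 has moves —b→ q3
  q3 = 0 has moves ·
Partition-refinement fixed point:
  B0 = {p0, q1}
  B1 = {p1, q2}
  B2 = {p2, q3}
  B3 = {q0}
p0 ∈ B0, q0 ∈ B3 → different blocks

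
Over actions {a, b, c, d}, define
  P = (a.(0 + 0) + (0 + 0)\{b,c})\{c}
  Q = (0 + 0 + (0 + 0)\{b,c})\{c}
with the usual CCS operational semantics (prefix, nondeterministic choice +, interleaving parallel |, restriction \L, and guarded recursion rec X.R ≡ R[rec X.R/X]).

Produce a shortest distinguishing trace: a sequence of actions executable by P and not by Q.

LTS(P): 2 reachable states
  m0 = (a.(0 + 0) + (0 + 0)\{b,c})\{c} ⊢ —a→ m1
  m1 = (0 + 0)\{c} ⊢ deadlocked
LTS(Q): 1 reachable states
  n0 = (0 + 0 + (0 + 0)\{b,c})\{c} ⊢ deadlocked
Run σ = ⟨a⟩ on P: start {m0}
  step 1 (a): {m1}
  — P admits the full trace.
Run σ = ⟨a⟩ on Q: start {n0}
  step 1 (a): ∅ (Q stuck)

a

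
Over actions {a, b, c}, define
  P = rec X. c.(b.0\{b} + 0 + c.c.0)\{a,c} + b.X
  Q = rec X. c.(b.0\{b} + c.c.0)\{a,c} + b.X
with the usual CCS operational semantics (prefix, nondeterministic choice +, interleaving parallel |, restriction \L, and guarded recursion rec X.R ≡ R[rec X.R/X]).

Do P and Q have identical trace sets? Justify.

Reachable graph of P (3 states):
  p0 = rec X. c.(b.0\{b} + 0 + c.c.0)\{a,c} + b.X has moves —b→ p0, —c→ p1
  p1 = (b.0\{b} + 0 + c.c.0)\{a,c} has moves —b→ p2
  p2 = 0\{b}\{a,c} has moves (no moves)
Reachable graph of Q (3 states):
  q0 = rec X. c.(b.0\{b} + c.c.0)\{a,c} + b.X has moves —b→ q0, —c→ q1
  q1 = (b.0\{b} + c.c.0)\{a,c} has moves —b→ q2
  q2 = 0\{b}\{a,c} has moves (no moves)
Partition-refinement fixed point:
  B0 = {p0, q0}
  B1 = {p1, q1}
  B2 = {p2, q2}
p0 ∈ B0, q0 ∈ B0 → same block
Bisimilar ⇒ trace-equivalent.

YES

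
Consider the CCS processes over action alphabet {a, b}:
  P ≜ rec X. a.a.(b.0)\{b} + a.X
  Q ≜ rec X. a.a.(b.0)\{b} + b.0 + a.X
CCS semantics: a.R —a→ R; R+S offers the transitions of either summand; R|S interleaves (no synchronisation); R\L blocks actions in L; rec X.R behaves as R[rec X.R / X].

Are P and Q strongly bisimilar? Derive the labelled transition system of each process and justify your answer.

P ≁ Q

LTS(P): 3 reachable states
  s0 = rec X. a.a.(b.0)\{b} + a.X :: -a-> s0, -a-> s1
  s1 = a.(b.0)\{b} :: -a-> s2
  s2 = (b.0)\{b} :: (no moves)
LTS(Q): 4 reachable states
  t0 = rec X. a.a.(b.0)\{b} + b.0 + a.X :: -a-> t0, -a-> t1, -b-> t2
  t1 = a.(b.0)\{b} :: -a-> t3
  t2 = 0 :: (no moves)
  t3 = (b.0)\{b} :: (no moves)
Bisimilarity quotient blocks:
  B0 = {s0}
  B1 = {s1, t1}
  B2 = {s2, t2, t3}
  B3 = {t0}
s0 ∈ B0, t0 ∈ B3 → different blocks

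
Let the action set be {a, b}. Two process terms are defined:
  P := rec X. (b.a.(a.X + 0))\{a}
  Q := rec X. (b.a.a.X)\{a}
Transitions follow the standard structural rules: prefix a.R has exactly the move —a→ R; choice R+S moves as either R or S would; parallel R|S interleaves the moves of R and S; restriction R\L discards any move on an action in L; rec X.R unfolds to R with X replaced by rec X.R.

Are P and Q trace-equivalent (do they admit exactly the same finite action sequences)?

trace-equivalent

P's transition system — 2 states:
  s0 = rec X. (b.a.(a.X + 0))\{a} ⊢ =b=> s1
  s1 = (a.(a.(rec X. (b.a.(a.X + 0))\{a}) + 0))\{a} ⊢ ·
Q's transition system — 2 states:
  t0 = rec X. (b.a.a.X)\{a} ⊢ =b=> t1
  t1 = (a.a.(rec X. (b.a.a.X)\{a}))\{a} ⊢ ·
Partition-refinement fixed point:
  B0 = {s0, t0}
  B1 = {s1, t1}
s0 ∈ B0, t0 ∈ B0 → same block
Bisimilar ⇒ trace-equivalent.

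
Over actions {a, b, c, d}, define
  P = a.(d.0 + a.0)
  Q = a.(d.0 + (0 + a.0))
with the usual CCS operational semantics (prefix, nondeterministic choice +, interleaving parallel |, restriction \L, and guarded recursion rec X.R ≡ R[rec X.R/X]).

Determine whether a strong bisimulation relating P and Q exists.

Reachable graph of P (3 states):
  s0 = a.(d.0 + a.0) ⊢ =a=> s1
  s1 = d.0 + a.0 ⊢ =a=> s2, =d=> s2
  s2 = 0 ⊢ (no moves)
Reachable graph of Q (3 states):
  t0 = a.(d.0 + (0 + a.0)) ⊢ =a=> t1
  t1 = d.0 + (0 + a.0) ⊢ =a=> t2, =d=> t2
  t2 = 0 ⊢ (no moves)
Coarsest stable partition (strong bisimilarity classes):
  B0 = {s0, t0}
  B1 = {s1, t1}
  B2 = {s2, t2}
s0 ∈ B0, t0 ∈ B0 → same block

bisimilar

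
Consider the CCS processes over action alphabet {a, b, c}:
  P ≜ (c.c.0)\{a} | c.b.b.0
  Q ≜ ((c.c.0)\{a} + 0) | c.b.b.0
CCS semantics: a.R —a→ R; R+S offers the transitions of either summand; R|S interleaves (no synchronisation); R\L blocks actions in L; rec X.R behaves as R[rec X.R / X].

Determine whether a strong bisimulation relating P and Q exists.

YES

Reachable graph of P (12 states):
  s0 = (c.c.0)\{a} | c.b.b.0 | =c=> s1, =c=> s2
  s1 = (c.0)\{a} | c.b.b.0 | =c=> s3, =c=> s4
  s2 = (c.c.0)\{a} | b.b.0 | =b=> s5, =c=> s3
  s3 = (c.0)\{a} | b.b.0 | =b=> s6, =c=> s7
  s4 = 0\{a} | c.b.b.0 | =c=> s7
  s5 = (c.c.0)\{a} | b.0 | =b=> s8, =c=> s6
  s6 = (c.0)\{a} | b.0 | =b=> s9, =c=> s10
  s7 = 0\{a} | b.b.0 | =b=> s10
  s8 = (c.c.0)\{a} | 0 | =c=> s9
  s9 = (c.0)\{a} | 0 | =c=> s11
  s10 = 0\{a} | b.0 | =b=> s11
  s11 = 0\{a} | 0 | stopped
Reachable graph of Q (12 states):
  t0 = ((c.c.0)\{a} + 0) | c.b.b.0 | =c=> t1, =c=> t2
  t1 = ((c.c.0)\{a} + 0) | b.b.0 | =b=> t3, =c=> t4
  t2 = (c.0)\{a} | c.b.b.0 | =c=> t4, =c=> t5
  t3 = ((c.c.0)\{a} + 0) | b.0 | =b=> t6, =c=> t7
  t4 = (c.0)\{a} | b.b.0 | =b=> t7, =c=> t8
  t5 = 0\{a} | c.b.b.0 | =c=> t8
  t6 = ((c.c.0)\{a} + 0) | 0 | =c=> t9
  t7 = (c.0)\{a} | b.0 | =b=> t9, =c=> t10
  t8 = 0\{a} | b.b.0 | =b=> t10
  t9 = (c.0)\{a} | 0 | =c=> t11
  t10 = 0\{a} | b.0 | =b=> t11
  t11 = 0\{a} | 0 | stopped
Partition-refinement fixed point:
  B0 = {s0, t0}
  B1 = {s1, t2}
  B2 = {s3, t4}
  B3 = {s7, t8}
  B4 = {s10, t10}
  B5 = {s11, t11}
  B6 = {s6, t7}
  B7 = {s9, t9}
  B8 = {s4, t5}
  B9 = {s2, t1}
  B10 = {s5, t3}
  B11 = {s8, t6}
s0 ∈ B0, t0 ∈ B0 → same block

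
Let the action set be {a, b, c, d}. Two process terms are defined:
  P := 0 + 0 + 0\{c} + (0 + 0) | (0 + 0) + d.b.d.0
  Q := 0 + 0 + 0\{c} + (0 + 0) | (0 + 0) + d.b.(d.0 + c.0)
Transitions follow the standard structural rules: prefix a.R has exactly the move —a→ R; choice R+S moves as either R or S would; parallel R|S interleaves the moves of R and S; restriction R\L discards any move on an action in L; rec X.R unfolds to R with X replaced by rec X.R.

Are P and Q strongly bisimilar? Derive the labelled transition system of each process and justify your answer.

NO

Reachable graph of P (4 states):
  s0 = 0 + 0 + 0\{c} + (0 + 0) | (0 + 0) + d.b.d.0 :: =d=> s1
  s1 = b.d.0 :: =b=> s2
  s2 = d.0 :: =d=> s3
  s3 = 0 :: ·
Reachable graph of Q (4 states):
  t0 = 0 + 0 + 0\{c} + (0 + 0) | (0 + 0) + d.b.(d.0 + c.0) :: =d=> t1
  t1 = b.(d.0 + c.0) :: =b=> t2
  t2 = d.0 + c.0 :: =c=> t3, =d=> t3
  t3 = 0 :: ·
Coarsest stable partition (strong bisimilarity classes):
  B0 = {s0}
  B1 = {s1}
  B2 = {s2}
  B3 = {s3, t3}
  B4 = {t0}
  B5 = {t1}
  B6 = {t2}
s0 ∈ B0, t0 ∈ B4 → different blocks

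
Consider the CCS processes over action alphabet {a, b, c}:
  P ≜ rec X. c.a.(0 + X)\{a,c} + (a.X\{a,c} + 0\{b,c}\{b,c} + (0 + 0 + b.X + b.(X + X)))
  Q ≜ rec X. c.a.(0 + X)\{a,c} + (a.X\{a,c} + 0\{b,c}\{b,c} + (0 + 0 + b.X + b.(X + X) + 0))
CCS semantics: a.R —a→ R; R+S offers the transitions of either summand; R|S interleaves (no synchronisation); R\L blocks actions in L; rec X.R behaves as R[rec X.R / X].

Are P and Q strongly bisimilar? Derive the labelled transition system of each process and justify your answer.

Reachable graph of P (6 states):
  m0 = rec X. c.a.(0 + X)\{a,c} + (a.X\{a,c} + 0\{b,c}\{b,c} + (0 + 0 + b.X + b.(X + X))) → -a-> m1, -b-> m0, -b-> m2, -c-> m3
  m1 = (rec X. c.a.(0 + X)\{a,c} + (a.X\{a,c} + 0\{b,c}\{b,c} + (0 + 0 + b.X + b.(X + X))))\{a,c} → -b-> m1, -b-> m4
  m2 = (rec X. c.a.(0 + X)\{a,c} + (a.X\{a,c} + 0\{b,c}\{b,c} + (0 + 0 + b.X + b.(X + X)))) + (rec X. c.a.(0 + X)\{a,c} + (a.X\{a,c} + 0\{b,c}\{b,c} + (0 + 0 + b.X + b.(X + X)))) → -a-> m1, -b-> m0, -b-> m2, -c-> m3
  m3 = a.(0 + (rec X. c.a.(0 + X)\{a,c} + (a.X\{a,c} + 0\{b,c}\{b,c} + (0 + 0 + b.X + b.(X + X)))))\{a,c} → -a-> m5
  m4 = ((rec X. c.a.(0 + X)\{a,c} + (a.X\{a,c} + 0\{b,c}\{b,c} + (0 + 0 + b.X + b.(X + X)))) + (rec X. c.a.(0 + X)\{a,c} + (a.X\{a,c} + 0\{b,c}\{b,c} + (0 + 0 + b.X + b.(X + X)))))\{a,c} → -b-> m1, -b-> m4
  m5 = (0 + (rec X. c.a.(0 + X)\{a,c} + (a.X\{a,c} + 0\{b,c}\{b,c} + (0 + 0 + b.X + b.(X + X)))))\{a,c} → -b-> m1, -b-> m4
Reachable graph of Q (6 states):
  n0 = rec X. c.a.(0 + X)\{a,c} + (a.X\{a,c} + 0\{b,c}\{b,c} + (0 + 0 + b.X + b.(X + X) + 0)) → -a-> n1, -b-> n0, -b-> n2, -c-> n3
  n1 = (rec X. c.a.(0 + X)\{a,c} + (a.X\{a,c} + 0\{b,c}\{b,c} + (0 + 0 + b.X + b.(X + X) + 0)))\{a,c} → -b-> n1, -b-> n4
  n2 = (rec X. c.a.(0 + X)\{a,c} + (a.X\{a,c} + 0\{b,c}\{b,c} + (0 + 0 + b.X + b.(X + X) + 0))) + (rec X. c.a.(0 + X)\{a,c} + (a.X\{a,c} + 0\{b,c}\{b,c} + (0 + 0 + b.X + b.(X + X) + 0))) → -a-> n1, -b-> n0, -b-> n2, -c-> n3
  n3 = a.(0 + (rec X. c.a.(0 + X)\{a,c} + (a.X\{a,c} + 0\{b,c}\{b,c} + (0 + 0 + b.X + b.(X + X) + 0))))\{a,c} → -a-> n5
  n4 = ((rec X. c.a.(0 + X)\{a,c} + (a.X\{a,c} + 0\{b,c}\{b,c} + (0 + 0 + b.X + b.(X + X) + 0))) + (rec X. c.a.(0 + X)\{a,c} + (a.X\{a,c} + 0\{b,c}\{b,c} + (0 + 0 + b.X + b.(X + X) + 0))))\{a,c} → -b-> n1, -b-> n4
  n5 = (0 + (rec X. c.a.(0 + X)\{a,c} + (a.X\{a,c} + 0\{b,c}\{b,c} + (0 + 0 + b.X + b.(X + X) + 0))))\{a,c} → -b-> n1, -b-> n4
Bisimilarity quotient blocks:
  B0 = {m0, m2, n0, n2}
  B1 = {m3, n3}
  B2 = {m1, m4, m5, n1, n4, n5}
m0 ∈ B0, n0 ∈ B0 → same block

bisimilar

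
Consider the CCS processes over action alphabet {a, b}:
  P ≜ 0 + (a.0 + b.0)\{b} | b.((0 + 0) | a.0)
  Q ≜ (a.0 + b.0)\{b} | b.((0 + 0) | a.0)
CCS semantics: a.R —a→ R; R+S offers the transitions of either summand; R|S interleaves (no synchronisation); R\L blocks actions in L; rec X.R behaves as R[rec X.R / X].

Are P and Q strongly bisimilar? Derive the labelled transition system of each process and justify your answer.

P's transition system — 6 states:
  m0 = 0 + (a.0 + b.0)\{b} | b.((0 + 0) | a.0) ⊢ =a=> m1, =b=> m2
  m1 = 0\{b} | b.((0 + 0) | a.0) ⊢ =b=> m3
  m2 = (a.0 + b.0)\{b} | ((0 + 0) | a.0) ⊢ =a=> m3, =a=> m4
  m3 = 0\{b} | ((0 + 0) | a.0) ⊢ =a=> m5
  m4 = (a.0 + b.0)\{b} | ((0 + 0) | 0) ⊢ =a=> m5
  m5 = 0\{b} | ((0 + 0) | 0) ⊢ ·
Q's transition system — 6 states:
  n0 = (a.0 + b.0)\{b} | b.((0 + 0) | a.0) ⊢ =a=> n1, =b=> n2
  n1 = 0\{b} | b.((0 + 0) | a.0) ⊢ =b=> n3
  n2 = (a.0 + b.0)\{b} | ((0 + 0) | a.0) ⊢ =a=> n3, =a=> n4
  n3 = 0\{b} | ((0 + 0) | a.0) ⊢ =a=> n5
  n4 = (a.0 + b.0)\{b} | ((0 + 0) | 0) ⊢ =a=> n5
  n5 = 0\{b} | ((0 + 0) | 0) ⊢ ·
Partition-refinement fixed point:
  B0 = {m0, n0}
  B1 = {m1, n1}
  B2 = {m3, m4, n3, n4}
  B3 = {m5, n5}
  B4 = {m2, n2}
m0 ∈ B0, n0 ∈ B0 → same block

bisimilar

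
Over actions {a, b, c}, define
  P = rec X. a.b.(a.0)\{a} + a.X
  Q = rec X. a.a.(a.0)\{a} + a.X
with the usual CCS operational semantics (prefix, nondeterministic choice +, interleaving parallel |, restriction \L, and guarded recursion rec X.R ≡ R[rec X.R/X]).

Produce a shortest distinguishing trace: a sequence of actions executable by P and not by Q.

LTS(P): 3 reachable states
  p0 = rec X. a.b.(a.0)\{a} + a.X ⊢ --a--▸ p0, --a--▸ p1
  p1 = b.(a.0)\{a} ⊢ --b--▸ p2
  p2 = (a.0)\{a} ⊢ (no moves)
LTS(Q): 3 reachable states
  q0 = rec X. a.a.(a.0)\{a} + a.X ⊢ --a--▸ q0, --a--▸ q1
  q1 = a.(a.0)\{a} ⊢ --a--▸ q2
  q2 = (a.0)\{a} ⊢ (no moves)
Run σ = ⟨ab⟩ on P: start {p0}
  step 1 (a): {p0, p1}
  step 2 (b): {p2}
  P completes σ.
Run σ = ⟨ab⟩ on Q: start {q0}
  step 1 (a): {q0, q1}
  step 2 (b): ∅ (Q stuck)

ab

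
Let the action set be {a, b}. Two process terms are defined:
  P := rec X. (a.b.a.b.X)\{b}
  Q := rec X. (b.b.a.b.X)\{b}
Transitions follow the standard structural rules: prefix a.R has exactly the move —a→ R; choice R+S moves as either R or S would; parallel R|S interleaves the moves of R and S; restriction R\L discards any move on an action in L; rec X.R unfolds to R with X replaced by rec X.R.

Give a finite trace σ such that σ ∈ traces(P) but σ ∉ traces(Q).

a

P's transition system — 2 states:
  p0 = rec X. (a.b.a.b.X)\{b} ⊢ -a-> p1
  p1 = (b.a.b.(rec X. (a.b.a.b.X)\{b}))\{b} ⊢ (no moves)
Q's transition system — 1 states:
  q0 = rec X. (b.b.a.b.X)\{b} ⊢ (no moves)
Executing a from P (initial set {p0}):
  step 1 (a): {p1}
  — P admits the full trace.
Executing a from Q (initial set {q0}):
  step 1 (a): ∅  — Q cannot continue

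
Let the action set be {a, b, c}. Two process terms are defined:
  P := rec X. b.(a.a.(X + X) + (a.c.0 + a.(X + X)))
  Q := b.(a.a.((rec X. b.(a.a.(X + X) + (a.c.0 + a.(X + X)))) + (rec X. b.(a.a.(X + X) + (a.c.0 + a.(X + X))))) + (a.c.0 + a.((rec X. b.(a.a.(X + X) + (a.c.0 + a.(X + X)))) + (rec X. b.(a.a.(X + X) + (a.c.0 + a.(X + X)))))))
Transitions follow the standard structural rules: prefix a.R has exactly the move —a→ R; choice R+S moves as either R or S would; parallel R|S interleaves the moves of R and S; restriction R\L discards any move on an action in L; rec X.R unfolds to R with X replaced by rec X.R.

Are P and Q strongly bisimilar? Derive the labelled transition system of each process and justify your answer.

LTS(P): 6 reachable states
  p0 = rec X. b.(a.a.(X + X) + (a.c.0 + a.(X + X))) → --b--▸ p1
  p1 = a.a.((rec X. b.(a.a.(X + X) + (a.c.0 + a.(X + X)))) + (rec X. b.(a.a.(X + X) + (a.c.0 + a.(X + X))))) + (a.c.0 + a.((rec X. b.(a.a.(X + X) + (a.c.0 + a.(X + X)))) + (rec X. b.(a.a.(X + X) + (a.c.0 + a.(X + X)))))) → --a--▸ p2, --a--▸ p3, --a--▸ p4
  p2 = (rec X. b.(a.a.(X + X) + (a.c.0 + a.(X + X)))) + (rec X. b.(a.a.(X + X) + (a.c.0 + a.(X + X)))) → --b--▸ p1
  p3 = a.((rec X. b.(a.a.(X + X) + (a.c.0 + a.(X + X)))) + (rec X. b.(a.a.(X + X) + (a.c.0 + a.(X + X))))) → --a--▸ p2
  p4 = c.0 → --c--▸ p5
  p5 = 0 → ·
LTS(Q): 6 reachable states
  q0 = b.(a.a.((rec X. b.(a.a.(X + X) + (a.c.0 + a.(X + X)))) + (rec X. b.(a.a.(X + X) + (a.c.0 + a.(X + X))))) + (a.c.0 + a.((rec X. b.(a.a.(X + X) + (a.c.0 + a.(X + X)))) + (rec X. b.(a.a.(X + X) + (a.c.0 + a.(X + X))))))) → --b--▸ q1
  q1 = a.a.((rec X. b.(a.a.(X + X) + (a.c.0 + a.(X + X)))) + (rec X. b.(a.a.(X + X) + (a.c.0 + a.(X + X))))) + (a.c.0 + a.((rec X. b.(a.a.(X + X) + (a.c.0 + a.(X + X)))) + (rec X. b.(a.a.(X + X) + (a.c.0 + a.(X + X)))))) → --a--▸ q2, --a--▸ q3, --a--▸ q4
  q2 = (rec X. b.(a.a.(X + X) + (a.c.0 + a.(X + X)))) + (rec X. b.(a.a.(X + X) + (a.c.0 + a.(X + X)))) → --b--▸ q1
  q3 = a.((rec X. b.(a.a.(X + X) + (a.c.0 + a.(X + X)))) + (rec X. b.(a.a.(X + X) + (a.c.0 + a.(X + X))))) → --a--▸ q2
  q4 = c.0 → --c--▸ q5
  q5 = 0 → ·
Coarsest stable partition (strong bisimilarity classes):
  B0 = {p0, p2, q0, q2}
  B1 = {p1, q1}
  B2 = {p4, q4}
  B3 = {p5, q5}
  B4 = {p3, q3}
p0 ∈ B0, q0 ∈ B0 → same block

P ~ Q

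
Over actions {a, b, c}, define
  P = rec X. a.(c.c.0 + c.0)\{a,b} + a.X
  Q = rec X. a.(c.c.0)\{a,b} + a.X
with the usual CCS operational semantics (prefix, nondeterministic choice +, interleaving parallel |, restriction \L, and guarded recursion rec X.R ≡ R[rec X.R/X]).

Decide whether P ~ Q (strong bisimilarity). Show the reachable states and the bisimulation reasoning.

P ≁ Q

Reachable graph of P (4 states):
  s0 = rec X. a.(c.c.0 + c.0)\{a,b} + a.X ⊢ =a=> s0, =a=> s1
  s1 = (c.c.0 + c.0)\{a,b} ⊢ =c=> s2, =c=> s3
  s2 = (c.0)\{a,b} ⊢ =c=> s3
  s3 = 0\{a,b} ⊢ deadlocked
Reachable graph of Q (4 states):
  t0 = rec X. a.(c.c.0)\{a,b} + a.X ⊢ =a=> t0, =a=> t1
  t1 = (c.c.0)\{a,b} ⊢ =c=> t2
  t2 = (c.0)\{a,b} ⊢ =c=> t3
  t3 = 0\{a,b} ⊢ deadlocked
Partition-refinement fixed point:
  B0 = {s0}
  B1 = {s1}
  B2 = {s2, t2}
  B3 = {s3, t3}
  B4 = {t0}
  B5 = {t1}
s0 ∈ B0, t0 ∈ B4 → different blocks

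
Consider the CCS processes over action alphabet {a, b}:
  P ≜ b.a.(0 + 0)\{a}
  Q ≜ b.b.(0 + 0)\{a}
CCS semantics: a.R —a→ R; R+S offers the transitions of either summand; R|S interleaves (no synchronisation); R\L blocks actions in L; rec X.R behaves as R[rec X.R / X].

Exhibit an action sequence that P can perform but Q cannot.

P's transition system — 3 states:
  m0 = b.a.(0 + 0)\{a} ⊢ --b--▸ m1
  m1 = a.(0 + 0)\{a} ⊢ --a--▸ m2
  m2 = (0 + 0)\{a} ⊢ ·
Q's transition system — 3 states:
  n0 = b.b.(0 + 0)\{a} ⊢ --b--▸ n1
  n1 = b.(0 + 0)\{a} ⊢ --b--▸ n2
  n2 = (0 + 0)\{a} ⊢ ·
Run σ = ⟨ba⟩ on P: start {m0}
  step 1 (b): {m1}
  step 2 (a): {m2}
  ✓ P
Run σ = ⟨ba⟩ on Q: start {n0}
  step 1 (b): {n1}
  step 2 (a): ∅ (Q stuck)

ba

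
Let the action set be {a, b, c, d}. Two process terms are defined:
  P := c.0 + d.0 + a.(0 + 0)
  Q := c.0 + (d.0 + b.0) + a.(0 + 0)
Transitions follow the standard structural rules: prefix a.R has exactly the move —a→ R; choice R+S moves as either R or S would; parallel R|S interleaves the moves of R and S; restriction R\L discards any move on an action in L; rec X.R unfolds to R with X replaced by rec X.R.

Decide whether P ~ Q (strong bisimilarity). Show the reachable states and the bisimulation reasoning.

LTS(P): 3 reachable states
  m0 = c.0 + d.0 + a.(0 + 0) | --a--▸ m1, --c--▸ m2, --d--▸ m2
  m1 = 0 + 0 | ∅
  m2 = 0 | ∅
LTS(Q): 3 reachable states
  n0 = c.0 + (d.0 + b.0) + a.(0 + 0) | --a--▸ n1, --b--▸ n2, --c--▸ n2, --d--▸ n2
  n1 = 0 + 0 | ∅
  n2 = 0 | ∅
Bisimilarity quotient blocks:
  B0 = {m0}
  B1 = {m1, m2, n1, n2}
  B2 = {n0}
m0 ∈ B0, n0 ∈ B2 → different blocks

P ≁ Q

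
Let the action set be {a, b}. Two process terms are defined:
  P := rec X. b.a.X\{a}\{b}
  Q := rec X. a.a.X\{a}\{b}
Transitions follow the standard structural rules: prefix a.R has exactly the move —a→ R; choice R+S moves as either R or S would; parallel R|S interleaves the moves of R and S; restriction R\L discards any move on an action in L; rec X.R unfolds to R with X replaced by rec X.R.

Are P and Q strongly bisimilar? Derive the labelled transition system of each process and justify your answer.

not bisimilar

LTS(P): 3 reachable states
  s0 = rec X. b.a.X\{a}\{b} ⊢ —b→ s1
  s1 = a.(rec X. b.a.X\{a}\{b})\{a}\{b} ⊢ —a→ s2
  s2 = (rec X. b.a.X\{a}\{b})\{a}\{b} ⊢ ∅
LTS(Q): 3 reachable states
  t0 = rec X. a.a.X\{a}\{b} ⊢ —a→ t1
  t1 = a.(rec X. a.a.X\{a}\{b})\{a}\{b} ⊢ —a→ t2
  t2 = (rec X. a.a.X\{a}\{b})\{a}\{b} ⊢ ∅
Bisimilarity quotient blocks:
  B0 = {s0}
  B1 = {s1, t1}
  B2 = {s2, t2}
  B3 = {t0}
s0 ∈ B0, t0 ∈ B3 → different blocks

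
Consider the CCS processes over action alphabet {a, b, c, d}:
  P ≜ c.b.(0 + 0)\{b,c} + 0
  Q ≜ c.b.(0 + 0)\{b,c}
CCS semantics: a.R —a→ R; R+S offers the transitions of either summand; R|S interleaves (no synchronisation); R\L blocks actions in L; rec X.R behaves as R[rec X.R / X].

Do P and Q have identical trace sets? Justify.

trace-equivalent

Reachable graph of P (3 states):
  p0 = c.b.(0 + 0)\{b,c} + 0 ⊢ -c-> p1
  p1 = b.(0 + 0)\{b,c} ⊢ -b-> p2
  p2 = (0 + 0)\{b,c} ⊢ deadlocked
Reachable graph of Q (3 states):
  q0 = c.b.(0 + 0)\{b,c} ⊢ -c-> q1
  q1 = b.(0 + 0)\{b,c} ⊢ -b-> q2
  q2 = (0 + 0)\{b,c} ⊢ deadlocked
Coarsest stable partition (strong bisimilarity classes):
  B0 = {p0, q0}
  B1 = {p1, q1}
  B2 = {p2, q2}
p0 ∈ B0, q0 ∈ B0 → same block
Bisimilar ⇒ trace-equivalent.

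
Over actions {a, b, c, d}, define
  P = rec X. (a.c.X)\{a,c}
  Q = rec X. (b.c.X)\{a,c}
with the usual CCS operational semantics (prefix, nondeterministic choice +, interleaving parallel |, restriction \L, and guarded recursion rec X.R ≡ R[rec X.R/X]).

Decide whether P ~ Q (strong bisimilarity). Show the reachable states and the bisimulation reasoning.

Reachable graph of P (1 states):
  s0 = rec X. (a.c.X)\{a,c} :: (no moves)
Reachable graph of Q (2 states):
  t0 = rec X. (b.c.X)\{a,c} :: -b-> t1
  t1 = (c.(rec X. (b.c.X)\{a,c}))\{a,c} :: (no moves)
Coarsest stable partition (strong bisimilarity classes):
  B0 = {s0, t1}
  B1 = {t0}
s0 ∈ B0, t0 ∈ B1 → different blocks

P ≁ Q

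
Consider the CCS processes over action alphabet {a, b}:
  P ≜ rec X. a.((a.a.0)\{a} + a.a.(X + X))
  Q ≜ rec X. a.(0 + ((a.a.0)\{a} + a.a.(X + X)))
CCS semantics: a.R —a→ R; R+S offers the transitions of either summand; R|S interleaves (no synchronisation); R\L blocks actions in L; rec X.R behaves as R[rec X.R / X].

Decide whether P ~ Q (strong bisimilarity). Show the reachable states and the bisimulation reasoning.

LTS(P): 4 reachable states
  p0 = rec X. a.((a.a.0)\{a} + a.a.(X + X)) | —a→ p1
  p1 = (a.a.0)\{a} + a.a.((rec X. a.((a.a.0)\{a} + a.a.(X + X))) + (rec X. a.((a.a.0)\{a} + a.a.(X + X)))) | —a→ p2
  p2 = a.((rec X. a.((a.a.0)\{a} + a.a.(X + X))) + (rec X. a.((a.a.0)\{a} + a.a.(X + X)))) | —a→ p3
  p3 = (rec X. a.((a.a.0)\{a} + a.a.(X + X))) + (rec X. a.((a.a.0)\{a} + a.a.(X + X))) | —a→ p1
LTS(Q): 4 reachable states
  q0 = rec X. a.(0 + ((a.a.0)\{a} + a.a.(X + X))) | —a→ q1
  q1 = 0 + ((a.a.0)\{a} + a.a.((rec X. a.(0 + ((a.a.0)\{a} + a.a.(X + X)))) + (rec X. a.(0 + ((a.a.0)\{a} + a.a.(X + X)))))) | —a→ q2
  q2 = a.((rec X. a.(0 + ((a.a.0)\{a} + a.a.(X + X)))) + (rec X. a.(0 + ((a.a.0)\{a} + a.a.(X + X))))) | —a→ q3
  q3 = (rec X. a.(0 + ((a.a.0)\{a} + a.a.(X + X)))) + (rec X. a.(0 + ((a.a.0)\{a} + a.a.(X + X)))) | —a→ q1
Bisimilarity quotient blocks:
  B0 = {p0, p1, p2, p3, q0, q1, q2, q3}
p0 ∈ B0, q0 ∈ B0 → same block

bisimilar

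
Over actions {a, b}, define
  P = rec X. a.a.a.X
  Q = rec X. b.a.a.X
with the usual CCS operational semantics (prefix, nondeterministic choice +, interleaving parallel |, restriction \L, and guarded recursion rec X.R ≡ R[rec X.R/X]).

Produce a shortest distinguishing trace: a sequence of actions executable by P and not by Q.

LTS(P): 3 reachable states
  p0 = rec X. a.a.a.X :: --a--▸ p1
  p1 = a.a.(rec X. a.a.a.X) :: --a--▸ p2
  p2 = a.(rec X. a.a.a.X) :: --a--▸ p0
LTS(Q): 3 reachable states
  q0 = rec X. b.a.a.X :: --b--▸ q1
  q1 = a.a.(rec X. b.a.a.X) :: --a--▸ q2
  q2 = a.(rec X. b.a.a.X) :: --a--▸ q0
Run σ = ⟨a⟩ on P: start {p0}
  step 1 (a): {p1}
  — P admits the full trace.
Run σ = ⟨a⟩ on Q: start {q0}
  step 1 (a): ∅ (Q stuck)

a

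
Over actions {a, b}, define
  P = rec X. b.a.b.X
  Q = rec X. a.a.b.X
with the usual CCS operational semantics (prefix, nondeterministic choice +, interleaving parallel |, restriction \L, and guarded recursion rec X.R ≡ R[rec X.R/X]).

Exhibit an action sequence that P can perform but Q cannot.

b

P's transition system — 3 states:
  p0 = rec X. b.a.b.X ⊢ -b-> p1
  p1 = a.b.(rec X. b.a.b.X) ⊢ -a-> p2
  p2 = b.(rec X. b.a.b.X) ⊢ -b-> p0
Q's transition system — 3 states:
  q0 = rec X. a.a.b.X ⊢ -a-> q1
  q1 = a.b.(rec X. a.a.b.X) ⊢ -a-> q2
  q2 = b.(rec X. a.a.b.X) ⊢ -b-> q0
Trace ⟨b⟩ through P, begin at {p0}:
  after b @ step 1: {p1}
  ✓ P
Trace ⟨b⟩ through Q, begin at {q0}:
  after b @ step 1: ∅  — Q cannot continue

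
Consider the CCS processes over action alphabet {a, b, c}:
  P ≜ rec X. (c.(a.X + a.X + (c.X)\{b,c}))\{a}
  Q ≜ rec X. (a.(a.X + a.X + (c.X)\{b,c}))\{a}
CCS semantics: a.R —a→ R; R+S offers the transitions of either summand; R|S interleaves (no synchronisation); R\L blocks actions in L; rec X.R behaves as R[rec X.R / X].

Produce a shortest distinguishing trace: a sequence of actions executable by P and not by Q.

LTS(P): 2 reachable states
  u0 = rec X. (c.(a.X + a.X + (c.X)\{b,c}))\{a} :: =c=> u1
  u1 = (a.(rec X. (c.(a.X + a.X + (c.X)\{b,c}))\{a}) + a.(rec X. (c.(a.X + a.X + (c.X)\{b,c}))\{a}) + (c.(rec X. (c.(a.X + a.X + (c.X)\{b,c}))\{a}))\{b,c})\{a} :: deadlocked
LTS(Q): 1 reachable states
  v0 = rec X. (a.(a.X + a.X + (c.X)\{b,c}))\{a} :: deadlocked
Executing c from P (initial set {u0}):
  [1] c ⇒ {u1}
  ✓ P
Executing c from Q (initial set {v0}):
  [1] c ⇒ no successor for Q

c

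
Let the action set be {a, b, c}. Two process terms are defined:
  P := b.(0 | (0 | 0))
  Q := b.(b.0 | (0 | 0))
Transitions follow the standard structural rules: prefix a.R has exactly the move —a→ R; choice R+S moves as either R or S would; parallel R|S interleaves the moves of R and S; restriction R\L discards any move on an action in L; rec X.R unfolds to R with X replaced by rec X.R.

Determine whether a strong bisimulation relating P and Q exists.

not bisimilar

Reachable graph of P (2 states):
  u0 = b.(0 | (0 | 0)) → =b=> u1
  u1 = 0 | (0 | 0) → ∅
Reachable graph of Q (3 states):
  v0 = b.(b.0 | (0 | 0)) → =b=> v1
  v1 = b.0 | (0 | 0) → =b=> v2
  v2 = 0 | (0 | 0) → ∅
Coarsest stable partition (strong bisimilarity classes):
  B0 = {u0, v1}
  B1 = {u1, v2}
  B2 = {v0}
u0 ∈ B0, v0 ∈ B2 → different blocks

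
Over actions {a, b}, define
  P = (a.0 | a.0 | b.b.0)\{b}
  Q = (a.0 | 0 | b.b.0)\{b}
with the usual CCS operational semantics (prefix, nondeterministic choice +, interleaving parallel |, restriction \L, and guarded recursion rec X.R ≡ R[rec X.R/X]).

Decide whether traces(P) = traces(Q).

traces(P) ≠ traces(Q) — witness ⟨aa⟩

Reachable graph of P (4 states):
  p0 = (a.0 | a.0 | b.b.0)\{b} :: --a--▸ p1, --a--▸ p2
  p1 = (0 | a.0 | b.b.0)\{b} :: --a--▸ p3
  p2 = (a.0 | 0 | b.b.0)\{b} :: --a--▸ p3
  p3 = (0 | 0 | b.b.0)\{b} :: (no moves)
Reachable graph of Q (2 states):
  q0 = (a.0 | 0 | b.b.0)\{b} :: --a--▸ q1
  q1 = (0 | 0 | b.b.0)\{b} :: (no moves)
Run σ = ⟨aa⟩ on P: start {p0}
  [1] a ⇒ {p1, p2}
  [2] a ⇒ {p3}
  — P admits the full trace.
Run σ = ⟨aa⟩ on Q: start {q0}
  [1] a ⇒ {q1}
  [2] a ⇒ no successor for Q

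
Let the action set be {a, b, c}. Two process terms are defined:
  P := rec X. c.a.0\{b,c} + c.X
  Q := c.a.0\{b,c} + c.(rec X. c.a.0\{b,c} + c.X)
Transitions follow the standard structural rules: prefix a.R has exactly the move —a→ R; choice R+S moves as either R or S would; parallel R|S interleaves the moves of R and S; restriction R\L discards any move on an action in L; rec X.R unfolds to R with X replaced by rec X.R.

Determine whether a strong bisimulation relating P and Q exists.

P's transition system — 3 states:
  u0 = rec X. c.a.0\{b,c} + c.X | =c=> u0, =c=> u1
  u1 = a.0\{b,c} | =a=> u2
  u2 = 0\{b,c} | ∅
Q's transition system — 4 states:
  v0 = c.a.0\{b,c} + c.(rec X. c.a.0\{b,c} + c.X) | =c=> v1, =c=> v2
  v1 = a.0\{b,c} | =a=> v3
  v2 = rec X. c.a.0\{b,c} + c.X | =c=> v1, =c=> v2
  v3 = 0\{b,c} | ∅
Bisimilarity quotient blocks:
  B0 = {u0, v0, v2}
  B1 = {u1, v1}
  B2 = {u2, v3}
u0 ∈ B0, v0 ∈ B0 → same block

P ~ Q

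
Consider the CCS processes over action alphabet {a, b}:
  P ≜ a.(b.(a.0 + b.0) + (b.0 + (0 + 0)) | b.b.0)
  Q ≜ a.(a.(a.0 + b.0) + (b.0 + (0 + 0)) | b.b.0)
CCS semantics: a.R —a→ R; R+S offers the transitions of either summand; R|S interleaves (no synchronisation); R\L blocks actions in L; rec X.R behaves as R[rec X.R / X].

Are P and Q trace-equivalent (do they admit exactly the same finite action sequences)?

NO — witness ⟨aba⟩

P's transition system — 9 states:
  u0 = a.(b.(a.0 + b.0) + (b.0 + (0 + 0)) | b.b.0) | =a=> u1
  u1 = b.(a.0 + b.0) + (b.0 + (0 + 0)) | b.b.0 | =b=> u2, =b=> u3, =b=> u4
  u2 = (b.0 + (0 + 0)) | b.0 | =b=> u5, =b=> u6
  u3 = 0 | b.b.0 | =b=> u6
  u4 = a.0 + b.0 | =a=> u7, =b=> u7
  u5 = (b.0 + (0 + 0)) | 0 | =b=> u8
  u6 = 0 | b.0 | =b=> u8
  u7 = 0 | stopped
  u8 = 0 | 0 | stopped
Q's transition system — 9 states:
  v0 = a.(a.(a.0 + b.0) + (b.0 + (0 + 0)) | b.b.0) | =a=> v1
  v1 = a.(a.0 + b.0) + (b.0 + (0 + 0)) | b.b.0 | =a=> v2, =b=> v3, =b=> v4
  v2 = a.0 + b.0 | =a=> v5, =b=> v5
  v3 = (b.0 + (0 + 0)) | b.0 | =b=> v6, =b=> v7
  v4 = 0 | b.b.0 | =b=> v7
  v5 = 0 | stopped
  v6 = (b.0 + (0 + 0)) | 0 | =b=> v8
  v7 = 0 | b.0 | =b=> v8
  v8 = 0 | 0 | stopped
Run σ = ⟨aba⟩ on P: start {u0}
  after a @ step 1: {u1}
  after b @ step 2: {u2, u3, u4}
  after a @ step 3: {u7}
  — P admits the full trace.
Run σ = ⟨aba⟩ on Q: start {v0}
  after a @ step 1: {v1}
  after b @ step 2: {v3, v4}
  after a @ step 3: ∅ (Q stuck)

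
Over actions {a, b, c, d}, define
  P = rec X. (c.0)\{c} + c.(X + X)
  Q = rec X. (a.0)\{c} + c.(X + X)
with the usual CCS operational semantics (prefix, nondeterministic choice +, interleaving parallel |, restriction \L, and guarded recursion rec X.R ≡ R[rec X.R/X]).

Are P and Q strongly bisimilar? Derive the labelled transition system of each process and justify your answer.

P ≁ Q

LTS(P): 2 reachable states
  p0 = rec X. (c.0)\{c} + c.(X + X) :: -c-> p1
  p1 = (rec X. (c.0)\{c} + c.(X + X)) + (rec X. (c.0)\{c} + c.(X + X)) :: -c-> p1
LTS(Q): 3 reachable states
  q0 = rec X. (a.0)\{c} + c.(X + X) :: -a-> q1, -c-> q2
  q1 = 0\{c} :: deadlocked
  q2 = (rec X. (a.0)\{c} + c.(X + X)) + (rec X. (a.0)\{c} + c.(X + X)) :: -a-> q1, -c-> q2
Bisimilarity quotient blocks:
  B0 = {p0, p1}
  B1 = {q0, q2}
  B2 = {q1}
p0 ∈ B0, q0 ∈ B1 → different blocks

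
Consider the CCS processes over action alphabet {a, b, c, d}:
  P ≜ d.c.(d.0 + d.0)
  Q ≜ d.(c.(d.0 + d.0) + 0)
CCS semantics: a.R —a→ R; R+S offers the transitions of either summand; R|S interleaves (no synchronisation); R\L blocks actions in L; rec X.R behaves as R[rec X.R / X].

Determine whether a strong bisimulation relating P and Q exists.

YES

Reachable graph of P (4 states):
  m0 = d.c.(d.0 + d.0) :: —d→ m1
  m1 = c.(d.0 + d.0) :: —c→ m2
  m2 = d.0 + d.0 :: —d→ m3
  m3 = 0 :: stopped
Reachable graph of Q (4 states):
  n0 = d.(c.(d.0 + d.0) + 0) :: —d→ n1
  n1 = c.(d.0 + d.0) + 0 :: —c→ n2
  n2 = d.0 + d.0 :: —d→ n3
  n3 = 0 :: stopped
Coarsest stable partition (strong bisimilarity classes):
  B0 = {m0, n0}
  B1 = {m1, n1}
  B2 = {m2, n2}
  B3 = {m3, n3}
m0 ∈ B0, n0 ∈ B0 → same block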